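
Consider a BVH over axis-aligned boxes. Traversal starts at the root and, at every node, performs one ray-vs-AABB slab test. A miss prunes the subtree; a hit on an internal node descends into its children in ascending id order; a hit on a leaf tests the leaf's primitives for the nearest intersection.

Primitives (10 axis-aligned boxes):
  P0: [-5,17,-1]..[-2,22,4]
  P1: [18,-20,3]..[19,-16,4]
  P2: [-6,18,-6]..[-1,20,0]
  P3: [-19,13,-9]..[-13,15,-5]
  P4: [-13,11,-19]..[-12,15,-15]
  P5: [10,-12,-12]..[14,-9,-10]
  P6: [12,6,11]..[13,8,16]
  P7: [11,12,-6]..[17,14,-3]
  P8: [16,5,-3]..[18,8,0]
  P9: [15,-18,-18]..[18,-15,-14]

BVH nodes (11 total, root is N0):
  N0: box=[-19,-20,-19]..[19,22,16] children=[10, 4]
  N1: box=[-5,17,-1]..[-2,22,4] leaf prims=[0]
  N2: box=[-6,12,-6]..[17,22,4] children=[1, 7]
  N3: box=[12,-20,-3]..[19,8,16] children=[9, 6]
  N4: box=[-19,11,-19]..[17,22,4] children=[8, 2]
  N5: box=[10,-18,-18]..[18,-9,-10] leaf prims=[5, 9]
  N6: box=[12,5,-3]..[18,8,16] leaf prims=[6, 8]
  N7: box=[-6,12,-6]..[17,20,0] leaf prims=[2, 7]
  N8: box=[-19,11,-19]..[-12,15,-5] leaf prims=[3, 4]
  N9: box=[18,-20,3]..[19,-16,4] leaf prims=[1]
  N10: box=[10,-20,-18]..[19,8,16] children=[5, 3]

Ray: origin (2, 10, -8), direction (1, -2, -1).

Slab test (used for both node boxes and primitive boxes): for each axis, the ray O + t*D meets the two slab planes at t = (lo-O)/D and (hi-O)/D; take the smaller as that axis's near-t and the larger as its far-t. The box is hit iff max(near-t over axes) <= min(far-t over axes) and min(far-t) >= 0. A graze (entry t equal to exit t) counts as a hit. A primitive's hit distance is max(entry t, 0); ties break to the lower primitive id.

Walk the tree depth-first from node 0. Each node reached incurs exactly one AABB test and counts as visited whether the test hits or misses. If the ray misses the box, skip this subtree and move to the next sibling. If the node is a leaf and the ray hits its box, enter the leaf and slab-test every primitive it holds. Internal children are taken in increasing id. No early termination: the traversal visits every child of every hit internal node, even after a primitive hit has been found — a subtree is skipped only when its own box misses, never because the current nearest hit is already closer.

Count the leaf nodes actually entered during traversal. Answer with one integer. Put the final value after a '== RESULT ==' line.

Trace the traversal:
N0 x:[-21,17] y:[-6,15] z:[-24,11] -> hit [-6,11], descend [4, 10]
  N4 x:[-21,15] y:[-6,-1/2] z:[-12,11] -> miss, prune
  N10 x:[8,17] y:[1,15] z:[-24,10] -> hit [8,10], descend [3, 5]
    N3 x:[10,17] y:[1,15] z:[-24,-5] -> miss, prune
    N5 x:[8,16] y:[19/2,14] z:[2,10] -> hit [19/2,10] leaf, test {P5(miss), P9(miss)}

Summary -> nodes [0, 4, 10, 3, 5]; box-tests=5; leaf-entries=1; first=miss

== RESULT ==
1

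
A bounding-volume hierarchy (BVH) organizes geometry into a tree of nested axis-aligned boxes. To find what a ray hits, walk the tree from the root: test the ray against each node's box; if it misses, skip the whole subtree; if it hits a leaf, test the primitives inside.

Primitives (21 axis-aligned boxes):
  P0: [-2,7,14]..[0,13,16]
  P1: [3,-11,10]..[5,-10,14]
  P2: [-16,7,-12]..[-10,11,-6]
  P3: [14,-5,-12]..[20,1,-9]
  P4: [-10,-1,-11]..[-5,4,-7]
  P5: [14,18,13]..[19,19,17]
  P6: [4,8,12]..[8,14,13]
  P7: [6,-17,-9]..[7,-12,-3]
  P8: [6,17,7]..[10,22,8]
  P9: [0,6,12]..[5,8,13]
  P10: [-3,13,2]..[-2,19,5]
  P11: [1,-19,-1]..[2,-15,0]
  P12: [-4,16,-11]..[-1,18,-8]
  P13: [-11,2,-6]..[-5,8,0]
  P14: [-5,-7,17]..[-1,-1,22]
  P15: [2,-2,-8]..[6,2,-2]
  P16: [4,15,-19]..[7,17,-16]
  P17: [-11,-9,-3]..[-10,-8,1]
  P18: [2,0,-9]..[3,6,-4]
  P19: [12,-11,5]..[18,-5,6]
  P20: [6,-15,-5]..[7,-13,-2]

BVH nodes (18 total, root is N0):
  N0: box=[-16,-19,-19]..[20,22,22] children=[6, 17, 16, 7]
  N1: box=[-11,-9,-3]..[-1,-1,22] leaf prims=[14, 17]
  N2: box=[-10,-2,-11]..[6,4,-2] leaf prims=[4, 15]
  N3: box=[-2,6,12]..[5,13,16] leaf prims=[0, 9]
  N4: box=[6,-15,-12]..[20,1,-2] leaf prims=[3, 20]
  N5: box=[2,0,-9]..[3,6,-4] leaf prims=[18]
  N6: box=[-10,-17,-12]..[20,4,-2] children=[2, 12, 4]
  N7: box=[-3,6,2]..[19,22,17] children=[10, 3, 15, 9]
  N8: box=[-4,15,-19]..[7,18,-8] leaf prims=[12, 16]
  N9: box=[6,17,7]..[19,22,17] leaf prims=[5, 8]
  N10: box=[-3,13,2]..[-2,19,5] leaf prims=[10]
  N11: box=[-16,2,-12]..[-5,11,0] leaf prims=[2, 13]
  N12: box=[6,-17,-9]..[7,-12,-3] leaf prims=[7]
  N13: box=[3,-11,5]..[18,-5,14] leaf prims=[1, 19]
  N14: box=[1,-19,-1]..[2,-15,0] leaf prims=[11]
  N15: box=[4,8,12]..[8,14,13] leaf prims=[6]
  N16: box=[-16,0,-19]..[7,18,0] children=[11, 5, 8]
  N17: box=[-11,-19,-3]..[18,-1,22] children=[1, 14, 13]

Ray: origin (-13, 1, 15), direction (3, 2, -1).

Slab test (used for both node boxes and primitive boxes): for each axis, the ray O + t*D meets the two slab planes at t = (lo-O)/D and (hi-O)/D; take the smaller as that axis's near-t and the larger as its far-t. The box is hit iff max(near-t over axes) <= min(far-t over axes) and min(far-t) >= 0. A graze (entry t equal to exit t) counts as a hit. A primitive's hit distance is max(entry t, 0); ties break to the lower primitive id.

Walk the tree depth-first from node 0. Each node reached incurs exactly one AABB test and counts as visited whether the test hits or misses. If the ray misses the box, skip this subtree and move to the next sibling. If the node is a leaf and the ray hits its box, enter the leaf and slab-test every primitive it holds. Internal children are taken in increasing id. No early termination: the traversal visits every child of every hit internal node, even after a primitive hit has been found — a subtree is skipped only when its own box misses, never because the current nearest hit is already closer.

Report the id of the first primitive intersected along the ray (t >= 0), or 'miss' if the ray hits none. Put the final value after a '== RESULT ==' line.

Trace the traversal:
N0 x:[-1,11] y:[-10,21/2] z:[-7,34] -> hit [-1,21/2], descend [6, 7, 16, 17]
  N6 x:[1,11] y:[-9,3/2] z:[17,27] -> miss, prune
  N7 x:[10/3,32/3] y:[5/2,21/2] z:[-2,13] -> hit [10/3,21/2], descend [3, 9, 10, 15]
    N3 x:[11/3,6] y:[5/2,6] z:[-1,3] -> miss, prune
    N9 x:[19/3,32/3] y:[8,21/2] z:[-2,8] -> hit [8,8] leaf, test {P5(miss), P8(miss)}
    N10 x:[10/3,11/3] y:[6,9] z:[10,13] -> miss, prune
    N15 x:[17/3,7] y:[7/2,13/2] z:[2,3] -> miss, prune
  N16 x:[-1,20/3] y:[-1/2,17/2] z:[15,34] -> miss, prune
  N17 x:[2/3,31/3] y:[-10,-1] z:[-7,18] -> miss, prune

Visited [0, 6, 7, 3, 9, 10, 15, 16, 17]. Tests: 9 box, 1 leaf. Nearest: miss.

== RESULT ==
miss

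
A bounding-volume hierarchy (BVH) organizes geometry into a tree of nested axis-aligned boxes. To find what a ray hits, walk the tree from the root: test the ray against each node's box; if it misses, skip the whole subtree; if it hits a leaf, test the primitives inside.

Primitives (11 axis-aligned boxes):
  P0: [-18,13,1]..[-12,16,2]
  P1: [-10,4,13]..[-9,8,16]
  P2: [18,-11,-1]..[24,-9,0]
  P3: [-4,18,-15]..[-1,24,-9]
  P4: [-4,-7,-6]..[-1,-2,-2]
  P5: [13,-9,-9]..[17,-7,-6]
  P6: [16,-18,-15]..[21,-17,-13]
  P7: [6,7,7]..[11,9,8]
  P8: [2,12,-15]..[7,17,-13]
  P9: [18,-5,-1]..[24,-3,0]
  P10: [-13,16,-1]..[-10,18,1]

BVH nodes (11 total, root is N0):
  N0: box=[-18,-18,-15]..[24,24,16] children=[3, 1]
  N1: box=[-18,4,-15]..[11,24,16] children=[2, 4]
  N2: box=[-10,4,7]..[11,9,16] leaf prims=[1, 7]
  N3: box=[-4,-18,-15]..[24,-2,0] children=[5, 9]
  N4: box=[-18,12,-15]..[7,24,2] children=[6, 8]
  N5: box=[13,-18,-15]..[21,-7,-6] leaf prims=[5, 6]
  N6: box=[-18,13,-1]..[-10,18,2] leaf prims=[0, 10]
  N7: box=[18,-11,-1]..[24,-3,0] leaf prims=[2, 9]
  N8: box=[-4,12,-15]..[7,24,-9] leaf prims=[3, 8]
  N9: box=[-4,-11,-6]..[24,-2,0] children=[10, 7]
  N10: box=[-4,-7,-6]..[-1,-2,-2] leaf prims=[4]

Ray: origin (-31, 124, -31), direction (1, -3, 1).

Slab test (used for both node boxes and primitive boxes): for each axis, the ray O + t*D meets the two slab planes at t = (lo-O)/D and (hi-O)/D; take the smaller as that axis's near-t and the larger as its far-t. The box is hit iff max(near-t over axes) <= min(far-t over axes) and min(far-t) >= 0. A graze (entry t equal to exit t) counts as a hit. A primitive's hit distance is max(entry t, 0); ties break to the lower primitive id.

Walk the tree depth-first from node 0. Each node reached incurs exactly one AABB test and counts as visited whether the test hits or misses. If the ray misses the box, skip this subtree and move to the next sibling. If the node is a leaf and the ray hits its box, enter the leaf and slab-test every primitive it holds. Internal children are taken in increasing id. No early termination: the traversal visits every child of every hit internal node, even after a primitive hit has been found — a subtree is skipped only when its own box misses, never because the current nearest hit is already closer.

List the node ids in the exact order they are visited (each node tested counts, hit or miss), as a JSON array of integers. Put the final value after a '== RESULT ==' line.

Traverse from the root:
N0 x:[13,55] y:[100/3,142/3] z:[16,47] -> hit [100/3,47], descend [1, 3]
  N1 x:[13,42] y:[100/3,40] z:[16,47] -> hit [100/3,40], descend [2, 4]
    N2 x:[21,42] y:[115/3,40] z:[38,47] -> hit [115/3,40] leaf, test {P1(miss), P7@t=115/3}
    N4 x:[13,38] y:[100/3,112/3] z:[16,33] -> miss, prune
  N3 x:[27,55] y:[42,142/3] z:[16,31] -> miss, prune

Visited [0, 1, 2, 4, 3]. Tests: 5 box, 1 leaf. Nearest: P7.

== RESULT ==
[0, 1, 2, 4, 3]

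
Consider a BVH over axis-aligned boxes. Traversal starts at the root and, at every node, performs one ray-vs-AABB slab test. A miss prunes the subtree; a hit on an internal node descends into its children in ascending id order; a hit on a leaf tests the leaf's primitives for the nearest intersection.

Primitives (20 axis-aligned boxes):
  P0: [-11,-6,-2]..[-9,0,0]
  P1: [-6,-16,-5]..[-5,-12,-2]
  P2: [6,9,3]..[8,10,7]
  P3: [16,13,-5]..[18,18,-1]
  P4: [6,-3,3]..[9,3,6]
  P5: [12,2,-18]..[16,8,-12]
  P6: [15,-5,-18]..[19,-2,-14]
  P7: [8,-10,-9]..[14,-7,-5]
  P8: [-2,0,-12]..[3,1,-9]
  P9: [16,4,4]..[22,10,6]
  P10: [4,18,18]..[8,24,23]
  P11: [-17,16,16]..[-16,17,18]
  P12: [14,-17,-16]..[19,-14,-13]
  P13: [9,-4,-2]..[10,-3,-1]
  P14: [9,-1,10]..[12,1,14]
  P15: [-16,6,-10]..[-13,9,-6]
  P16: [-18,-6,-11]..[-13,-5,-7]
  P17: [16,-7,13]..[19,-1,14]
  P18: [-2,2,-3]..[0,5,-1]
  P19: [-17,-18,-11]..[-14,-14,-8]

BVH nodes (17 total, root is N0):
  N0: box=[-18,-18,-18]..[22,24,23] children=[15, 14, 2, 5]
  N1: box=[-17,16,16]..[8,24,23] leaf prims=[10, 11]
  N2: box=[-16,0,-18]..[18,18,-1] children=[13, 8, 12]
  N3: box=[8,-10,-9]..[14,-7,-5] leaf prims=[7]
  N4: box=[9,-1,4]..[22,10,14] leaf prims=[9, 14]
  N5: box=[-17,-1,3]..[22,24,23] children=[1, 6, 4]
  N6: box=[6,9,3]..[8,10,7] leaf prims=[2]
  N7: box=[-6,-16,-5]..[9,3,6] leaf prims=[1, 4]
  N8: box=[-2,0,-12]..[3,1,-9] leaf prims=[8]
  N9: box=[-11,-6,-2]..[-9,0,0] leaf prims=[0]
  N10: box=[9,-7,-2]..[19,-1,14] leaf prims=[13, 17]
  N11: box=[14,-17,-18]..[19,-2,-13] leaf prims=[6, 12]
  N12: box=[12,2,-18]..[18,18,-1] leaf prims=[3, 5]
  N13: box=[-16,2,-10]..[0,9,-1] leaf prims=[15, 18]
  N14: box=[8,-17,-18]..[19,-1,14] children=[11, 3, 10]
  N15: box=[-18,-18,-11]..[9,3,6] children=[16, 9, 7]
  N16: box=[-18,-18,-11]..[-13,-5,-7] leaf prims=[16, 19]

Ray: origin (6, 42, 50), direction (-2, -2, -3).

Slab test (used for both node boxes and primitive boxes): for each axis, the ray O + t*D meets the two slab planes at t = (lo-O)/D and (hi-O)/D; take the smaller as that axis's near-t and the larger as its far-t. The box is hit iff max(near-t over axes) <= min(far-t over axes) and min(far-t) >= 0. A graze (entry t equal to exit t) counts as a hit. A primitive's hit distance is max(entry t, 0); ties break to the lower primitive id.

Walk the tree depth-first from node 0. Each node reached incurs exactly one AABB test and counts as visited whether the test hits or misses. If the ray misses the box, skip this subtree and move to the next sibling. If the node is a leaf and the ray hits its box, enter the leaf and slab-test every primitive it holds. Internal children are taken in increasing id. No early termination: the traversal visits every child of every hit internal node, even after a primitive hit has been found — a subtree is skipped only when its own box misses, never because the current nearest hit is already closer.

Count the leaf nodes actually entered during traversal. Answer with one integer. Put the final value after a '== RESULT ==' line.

Traverse from the root:
N0 x:[-8,12] y:[9,30] z:[9,68/3] -> hit [9,12], descend [2, 5, 14, 15]
  N2 x:[-6,11] y:[12,21] z:[17,68/3] -> miss, prune
  N5 x:[-8,23/2] y:[9,43/2] z:[9,47/3] -> hit [9,23/2], descend [1, 4, 6]
    N1 x:[-1,23/2] y:[9,13] z:[9,34/3] -> hit [9,34/3] leaf, test {P10(miss), P11(miss)}
    N4 x:[-8,-3/2] y:[16,43/2] z:[12,46/3] -> miss, prune
    N6 x:[-1,0] y:[16,33/2] z:[43/3,47/3] -> miss, prune
  N14 x:[-13/2,-1] y:[43/2,59/2] z:[12,68/3] -> miss, prune
  N15 x:[-3/2,12] y:[39/2,30] z:[44/3,61/3] -> miss, prune

8 AABB tests over nodes [0, 2, 5, 1, 4, 6, 14, 15]; 1 leaf entered; closest miss.

== RESULT ==
1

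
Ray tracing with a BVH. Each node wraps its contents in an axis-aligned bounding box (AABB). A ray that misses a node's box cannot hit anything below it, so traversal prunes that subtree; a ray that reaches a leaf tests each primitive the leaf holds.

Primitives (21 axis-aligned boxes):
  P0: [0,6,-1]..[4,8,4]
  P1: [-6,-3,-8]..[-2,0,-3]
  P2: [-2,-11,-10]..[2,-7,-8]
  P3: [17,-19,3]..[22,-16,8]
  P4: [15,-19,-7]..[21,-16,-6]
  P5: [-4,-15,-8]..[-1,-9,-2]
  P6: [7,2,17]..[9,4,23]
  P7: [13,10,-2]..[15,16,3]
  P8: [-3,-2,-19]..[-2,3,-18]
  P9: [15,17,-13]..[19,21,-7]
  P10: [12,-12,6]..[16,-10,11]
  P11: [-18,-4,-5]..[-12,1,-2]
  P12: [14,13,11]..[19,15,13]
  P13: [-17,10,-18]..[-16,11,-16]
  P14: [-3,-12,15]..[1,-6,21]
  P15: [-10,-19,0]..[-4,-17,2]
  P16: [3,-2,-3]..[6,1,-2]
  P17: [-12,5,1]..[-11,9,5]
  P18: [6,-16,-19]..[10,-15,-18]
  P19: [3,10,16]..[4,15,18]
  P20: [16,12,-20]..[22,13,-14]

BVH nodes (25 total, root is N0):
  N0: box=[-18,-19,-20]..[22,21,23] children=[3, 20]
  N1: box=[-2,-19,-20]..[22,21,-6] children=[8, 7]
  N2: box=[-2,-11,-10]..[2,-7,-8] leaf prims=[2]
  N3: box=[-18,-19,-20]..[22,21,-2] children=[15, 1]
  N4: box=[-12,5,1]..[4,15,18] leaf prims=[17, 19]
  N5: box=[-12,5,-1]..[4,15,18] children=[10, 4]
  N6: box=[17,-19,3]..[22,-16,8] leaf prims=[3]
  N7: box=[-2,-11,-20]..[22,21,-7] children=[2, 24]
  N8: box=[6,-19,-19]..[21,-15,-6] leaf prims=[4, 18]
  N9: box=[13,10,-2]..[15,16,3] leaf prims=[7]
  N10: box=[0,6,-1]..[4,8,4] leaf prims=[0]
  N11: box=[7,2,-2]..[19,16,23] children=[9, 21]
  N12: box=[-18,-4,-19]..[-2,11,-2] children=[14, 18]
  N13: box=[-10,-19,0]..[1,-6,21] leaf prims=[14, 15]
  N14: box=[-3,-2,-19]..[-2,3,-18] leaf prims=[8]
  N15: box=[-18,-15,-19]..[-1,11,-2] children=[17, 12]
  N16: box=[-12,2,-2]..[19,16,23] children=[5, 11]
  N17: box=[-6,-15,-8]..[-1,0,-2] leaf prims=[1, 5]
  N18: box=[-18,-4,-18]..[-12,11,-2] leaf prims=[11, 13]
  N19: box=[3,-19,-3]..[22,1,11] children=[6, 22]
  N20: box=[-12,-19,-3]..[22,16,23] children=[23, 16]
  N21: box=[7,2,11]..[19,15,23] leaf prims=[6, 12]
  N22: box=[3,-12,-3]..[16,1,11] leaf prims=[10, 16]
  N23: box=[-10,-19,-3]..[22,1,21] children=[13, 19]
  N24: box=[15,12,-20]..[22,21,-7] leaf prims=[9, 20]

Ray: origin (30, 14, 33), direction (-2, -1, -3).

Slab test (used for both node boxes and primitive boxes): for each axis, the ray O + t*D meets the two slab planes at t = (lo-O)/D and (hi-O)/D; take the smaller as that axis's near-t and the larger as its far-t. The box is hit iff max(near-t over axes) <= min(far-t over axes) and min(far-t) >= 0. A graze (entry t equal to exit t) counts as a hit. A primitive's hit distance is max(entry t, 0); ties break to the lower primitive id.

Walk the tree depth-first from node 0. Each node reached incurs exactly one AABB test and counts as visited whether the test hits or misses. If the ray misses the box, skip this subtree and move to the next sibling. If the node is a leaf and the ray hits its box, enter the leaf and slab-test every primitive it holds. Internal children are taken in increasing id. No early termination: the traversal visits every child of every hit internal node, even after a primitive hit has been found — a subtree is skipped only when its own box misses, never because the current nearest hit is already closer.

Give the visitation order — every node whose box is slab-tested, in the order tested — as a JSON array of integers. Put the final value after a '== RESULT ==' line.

Trace the traversal:
N0 x:[4,24] y:[-7,33] z:[10/3,53/3] -> hit [4,53/3], descend [3, 20]
  N3 x:[4,24] y:[-7,33] z:[35/3,53/3] -> hit [35/3,53/3], descend [1, 15]
    N1 x:[4,16] y:[-7,33] z:[13,53/3] -> hit [13,16], descend [7, 8]
      N7 x:[4,16] y:[-7,25] z:[40/3,53/3] -> hit [40/3,16], descend [2, 24]
        N2 x:[14,16] y:[21,25] z:[41/3,43/3] -> miss, prune
        N24 x:[4,15/2] y:[-7,2] z:[40/3,53/3] -> miss, prune
      N8 x:[9/2,12] y:[29,33] z:[13,52/3] -> miss, prune
    N15 x:[31/2,24] y:[3,29] z:[35/3,52/3] -> hit [31/2,52/3], descend [12, 17]
      N12 x:[16,24] y:[3,18] z:[35/3,52/3] -> hit [16,52/3], descend [14, 18]
        N14 x:[16,33/2] y:[11,16] z:[17,52/3] -> miss, prune
        N18 x:[21,24] y:[3,18] z:[35/3,17] -> miss, prune
      N17 x:[31/2,18] y:[14,29] z:[35/3,41/3] -> miss, prune
  N20 x:[4,21] y:[-2,33] z:[10/3,12] -> hit [4,12], descend [16, 23]
    N16 x:[11/2,21] y:[-2,12] z:[10/3,35/3] -> hit [11/2,35/3], descend [5, 11]
      N5 x:[13,21] y:[-1,9] z:[5,34/3] -> miss, prune
      N11 x:[11/2,23/2] y:[-2,12] z:[10/3,35/3] -> hit [11/2,23/2], descend [9, 21]
        N9 x:[15/2,17/2] y:[-2,4] z:[10,35/3] -> miss, prune
        N21 x:[11/2,23/2] y:[-1,12] z:[10/3,22/3] -> hit [11/2,22/3] leaf, test {P6(miss), P12(miss)}
    N23 x:[4,20] y:[13,33] z:[4,12] -> miss, prune

Summary -> nodes [0, 3, 1, 7, 2, 24, 8, 15, 12, 14, 18, 17, 20, 16, 5, 11, 9, 21, 23]; box-tests=19; leaf-entries=1; first=miss

== RESULT ==
[0, 3, 1, 7, 2, 24, 8, 15, 12, 14, 18, 17, 20, 16, 5, 11, 9, 21, 23]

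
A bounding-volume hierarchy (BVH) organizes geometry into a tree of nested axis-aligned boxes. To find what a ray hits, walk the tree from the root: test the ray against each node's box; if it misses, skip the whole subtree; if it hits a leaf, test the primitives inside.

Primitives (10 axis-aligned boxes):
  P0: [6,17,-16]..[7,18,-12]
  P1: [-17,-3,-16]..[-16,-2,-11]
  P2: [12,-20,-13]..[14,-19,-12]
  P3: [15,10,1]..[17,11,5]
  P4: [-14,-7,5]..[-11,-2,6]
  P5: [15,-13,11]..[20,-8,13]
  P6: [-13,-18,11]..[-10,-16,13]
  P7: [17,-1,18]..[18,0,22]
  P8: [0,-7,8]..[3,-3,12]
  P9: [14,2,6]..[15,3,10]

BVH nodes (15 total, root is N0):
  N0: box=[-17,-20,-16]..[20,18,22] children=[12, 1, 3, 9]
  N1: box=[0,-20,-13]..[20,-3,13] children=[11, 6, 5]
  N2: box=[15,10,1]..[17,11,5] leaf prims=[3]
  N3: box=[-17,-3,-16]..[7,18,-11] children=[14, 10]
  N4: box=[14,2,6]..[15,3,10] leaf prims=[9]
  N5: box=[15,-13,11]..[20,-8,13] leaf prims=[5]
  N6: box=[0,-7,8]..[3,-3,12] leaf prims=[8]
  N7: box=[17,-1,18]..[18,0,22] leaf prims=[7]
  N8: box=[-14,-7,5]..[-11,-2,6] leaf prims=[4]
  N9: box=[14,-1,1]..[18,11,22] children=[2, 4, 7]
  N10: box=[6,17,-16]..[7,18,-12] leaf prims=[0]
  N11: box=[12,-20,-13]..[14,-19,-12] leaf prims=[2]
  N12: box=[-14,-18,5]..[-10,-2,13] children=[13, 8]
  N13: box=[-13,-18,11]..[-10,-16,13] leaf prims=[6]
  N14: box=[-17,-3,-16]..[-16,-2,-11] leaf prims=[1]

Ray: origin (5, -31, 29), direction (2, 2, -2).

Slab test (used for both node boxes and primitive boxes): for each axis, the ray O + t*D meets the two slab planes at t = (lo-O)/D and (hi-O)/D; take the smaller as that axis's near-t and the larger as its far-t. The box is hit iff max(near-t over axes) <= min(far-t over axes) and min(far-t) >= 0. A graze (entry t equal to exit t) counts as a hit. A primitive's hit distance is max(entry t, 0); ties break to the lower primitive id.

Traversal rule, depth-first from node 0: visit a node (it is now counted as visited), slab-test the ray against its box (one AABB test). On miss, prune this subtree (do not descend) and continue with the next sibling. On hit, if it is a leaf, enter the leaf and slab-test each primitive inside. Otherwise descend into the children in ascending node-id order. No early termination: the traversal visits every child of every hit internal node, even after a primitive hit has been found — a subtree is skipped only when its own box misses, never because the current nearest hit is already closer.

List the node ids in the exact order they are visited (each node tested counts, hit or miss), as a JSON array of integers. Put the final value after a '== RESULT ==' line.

Trace the traversal:
N0 x:[-11,15/2] y:[11/2,49/2] z:[7/2,45/2] -> hit [11/2,15/2], descend [1, 3, 9, 12]
  N1 x:[-5/2,15/2] y:[11/2,14] z:[8,21] -> miss, prune
  N3 x:[-11,1] y:[14,49/2] z:[20,45/2] -> miss, prune
  N9 x:[9/2,13/2] y:[15,21] z:[7/2,14] -> miss, prune
  N12 x:[-19/2,-15/2] y:[13/2,29/2] z:[8,12] -> miss, prune

order=[0, 1, 3, 9, 12]  |boxes|=5  |leaves|=0  hit=miss

== RESULT ==
[0, 1, 3, 9, 12]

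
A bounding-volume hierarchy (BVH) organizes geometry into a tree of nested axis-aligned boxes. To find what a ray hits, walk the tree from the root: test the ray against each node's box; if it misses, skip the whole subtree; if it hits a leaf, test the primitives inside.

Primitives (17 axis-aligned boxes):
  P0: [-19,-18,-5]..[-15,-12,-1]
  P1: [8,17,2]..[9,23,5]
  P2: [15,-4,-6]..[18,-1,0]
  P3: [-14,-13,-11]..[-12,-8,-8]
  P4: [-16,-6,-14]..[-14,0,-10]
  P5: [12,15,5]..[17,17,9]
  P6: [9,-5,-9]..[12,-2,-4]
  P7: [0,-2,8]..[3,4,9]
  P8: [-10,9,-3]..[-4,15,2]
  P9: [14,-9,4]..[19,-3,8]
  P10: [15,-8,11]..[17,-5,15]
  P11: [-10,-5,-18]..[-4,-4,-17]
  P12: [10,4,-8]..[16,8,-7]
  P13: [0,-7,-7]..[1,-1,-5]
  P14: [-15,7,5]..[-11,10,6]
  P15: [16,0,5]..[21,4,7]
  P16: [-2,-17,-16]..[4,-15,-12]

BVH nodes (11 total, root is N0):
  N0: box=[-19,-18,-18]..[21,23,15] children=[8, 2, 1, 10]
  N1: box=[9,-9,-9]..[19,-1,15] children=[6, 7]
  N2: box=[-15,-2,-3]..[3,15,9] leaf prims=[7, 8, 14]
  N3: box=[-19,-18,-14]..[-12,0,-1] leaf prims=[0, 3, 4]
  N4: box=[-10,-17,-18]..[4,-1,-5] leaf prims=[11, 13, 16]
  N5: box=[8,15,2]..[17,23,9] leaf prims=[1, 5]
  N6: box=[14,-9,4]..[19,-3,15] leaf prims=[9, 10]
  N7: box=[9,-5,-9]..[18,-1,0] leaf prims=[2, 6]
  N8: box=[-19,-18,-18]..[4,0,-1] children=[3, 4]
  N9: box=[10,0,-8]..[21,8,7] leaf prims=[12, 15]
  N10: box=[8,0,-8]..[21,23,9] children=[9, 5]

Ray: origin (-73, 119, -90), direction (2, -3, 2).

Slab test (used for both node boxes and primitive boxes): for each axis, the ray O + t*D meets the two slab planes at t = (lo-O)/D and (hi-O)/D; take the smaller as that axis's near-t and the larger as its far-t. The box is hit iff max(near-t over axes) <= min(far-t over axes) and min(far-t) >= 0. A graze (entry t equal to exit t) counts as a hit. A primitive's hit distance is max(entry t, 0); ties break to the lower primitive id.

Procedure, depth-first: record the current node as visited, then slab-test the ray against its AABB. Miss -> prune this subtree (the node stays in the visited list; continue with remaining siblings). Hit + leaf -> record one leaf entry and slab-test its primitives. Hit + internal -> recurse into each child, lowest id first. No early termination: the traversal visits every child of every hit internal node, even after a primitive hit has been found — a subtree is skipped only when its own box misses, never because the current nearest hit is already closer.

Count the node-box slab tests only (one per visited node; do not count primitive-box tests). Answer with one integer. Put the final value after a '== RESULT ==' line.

Walk:
N0 x:[27,47] y:[32,137/3] z:[36,105/2] -> hit [36,137/3], descend [1, 2, 8, 10]
  N1 x:[41,46] y:[40,128/3] z:[81/2,105/2] -> hit [41,128/3], descend [6, 7]
    N6 x:[87/2,46] y:[122/3,128/3] z:[47,105/2] -> miss, prune
    N7 x:[41,91/2] y:[40,124/3] z:[81/2,45] -> hit [41,124/3] leaf, test {P2(miss), P6@t=41}
  N2 x:[29,38] y:[104/3,121/3] z:[87/2,99/2] -> miss, prune
  N8 x:[27,77/2] y:[119/3,137/3] z:[36,89/2] -> miss, prune
  N10 x:[81/2,47] y:[32,119/3] z:[41,99/2] -> miss, prune

order=[0, 1, 6, 7, 2, 8, 10]  |boxes|=7  |leaves|=1  hit=P6

== RESULT ==
7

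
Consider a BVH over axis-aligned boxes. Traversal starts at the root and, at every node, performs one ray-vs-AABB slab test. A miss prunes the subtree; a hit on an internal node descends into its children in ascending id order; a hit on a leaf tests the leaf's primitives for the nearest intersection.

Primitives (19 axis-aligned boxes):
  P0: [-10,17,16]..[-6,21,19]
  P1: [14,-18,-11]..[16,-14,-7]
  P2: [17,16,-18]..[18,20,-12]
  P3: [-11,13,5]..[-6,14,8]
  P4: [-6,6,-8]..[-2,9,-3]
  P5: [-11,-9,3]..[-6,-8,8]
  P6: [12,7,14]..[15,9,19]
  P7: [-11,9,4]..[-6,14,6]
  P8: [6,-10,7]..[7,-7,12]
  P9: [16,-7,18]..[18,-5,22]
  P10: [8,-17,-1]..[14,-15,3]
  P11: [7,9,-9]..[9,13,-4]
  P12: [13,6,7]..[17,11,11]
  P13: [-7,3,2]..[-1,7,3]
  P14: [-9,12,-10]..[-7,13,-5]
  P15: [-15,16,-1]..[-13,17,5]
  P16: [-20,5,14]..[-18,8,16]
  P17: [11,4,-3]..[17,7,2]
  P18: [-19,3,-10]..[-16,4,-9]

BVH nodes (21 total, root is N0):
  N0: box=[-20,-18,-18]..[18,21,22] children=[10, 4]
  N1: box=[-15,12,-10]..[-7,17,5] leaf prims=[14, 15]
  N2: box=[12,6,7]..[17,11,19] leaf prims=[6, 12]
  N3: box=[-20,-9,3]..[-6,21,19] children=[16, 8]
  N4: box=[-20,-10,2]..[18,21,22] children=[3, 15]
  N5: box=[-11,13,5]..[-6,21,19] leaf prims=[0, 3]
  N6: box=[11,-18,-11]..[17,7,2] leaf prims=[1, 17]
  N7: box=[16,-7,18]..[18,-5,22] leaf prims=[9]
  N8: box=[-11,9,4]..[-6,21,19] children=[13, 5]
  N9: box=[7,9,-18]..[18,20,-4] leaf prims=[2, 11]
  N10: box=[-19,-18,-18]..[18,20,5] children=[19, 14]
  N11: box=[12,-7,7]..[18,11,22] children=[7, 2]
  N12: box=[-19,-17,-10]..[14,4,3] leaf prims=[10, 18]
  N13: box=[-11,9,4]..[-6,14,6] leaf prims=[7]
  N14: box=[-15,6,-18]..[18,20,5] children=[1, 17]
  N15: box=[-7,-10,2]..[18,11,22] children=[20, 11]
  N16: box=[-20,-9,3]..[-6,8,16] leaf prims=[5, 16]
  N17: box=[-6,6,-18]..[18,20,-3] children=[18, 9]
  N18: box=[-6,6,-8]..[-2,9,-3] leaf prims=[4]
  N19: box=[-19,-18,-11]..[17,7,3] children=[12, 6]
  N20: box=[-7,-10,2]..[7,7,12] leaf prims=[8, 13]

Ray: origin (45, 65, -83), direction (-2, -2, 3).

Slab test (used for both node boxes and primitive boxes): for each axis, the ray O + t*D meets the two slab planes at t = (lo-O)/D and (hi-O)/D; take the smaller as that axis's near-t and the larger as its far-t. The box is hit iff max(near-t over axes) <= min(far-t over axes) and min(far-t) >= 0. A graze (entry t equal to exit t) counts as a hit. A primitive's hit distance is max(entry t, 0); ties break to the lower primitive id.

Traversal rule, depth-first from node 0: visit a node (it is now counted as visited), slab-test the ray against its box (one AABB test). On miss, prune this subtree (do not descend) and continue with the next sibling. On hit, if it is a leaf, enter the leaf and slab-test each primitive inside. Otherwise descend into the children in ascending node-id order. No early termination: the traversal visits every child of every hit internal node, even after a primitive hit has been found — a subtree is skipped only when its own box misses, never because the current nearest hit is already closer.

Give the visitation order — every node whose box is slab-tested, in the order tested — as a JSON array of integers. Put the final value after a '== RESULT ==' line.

Walk:
N0 x:[27/2,65/2] y:[22,83/2] z:[65/3,35] -> hit [22,65/2], descend [4, 10]
  N4 x:[27/2,65/2] y:[22,75/2] z:[85/3,35] -> hit [85/3,65/2], descend [3, 15]
    N3 x:[51/2,65/2] y:[22,37] z:[86/3,34] -> hit [86/3,65/2], descend [8, 16]
      N8 x:[51/2,28] y:[22,28] z:[29,34] -> miss, prune
      N16 x:[51/2,65/2] y:[57/2,37] z:[86/3,33] -> hit [86/3,65/2] leaf, test {P5(miss), P16(miss)}
    N15 x:[27/2,26] y:[27,75/2] z:[85/3,35] -> miss, prune
  N10 x:[27/2,32] y:[45/2,83/2] z:[65/3,88/3] -> hit [45/2,88/3], descend [14, 19]
    N14 x:[27/2,30] y:[45/2,59/2] z:[65/3,88/3] -> hit [45/2,88/3], descend [1, 17]
      N1 x:[26,30] y:[24,53/2] z:[73/3,88/3] -> hit [26,53/2] leaf, test {P14@t=26, P15(miss)}
      N17 x:[27/2,51/2] y:[45/2,59/2] z:[65/3,80/3] -> hit [45/2,51/2], descend [9, 18]
        N9 x:[27/2,19] y:[45/2,28] z:[65/3,79/3] -> miss, prune
        N18 x:[47/2,51/2] y:[28,59/2] z:[25,80/3] -> miss, prune
    N19 x:[14,32] y:[29,83/2] z:[24,86/3] -> miss, prune

Visited [0, 4, 3, 8, 16, 15, 10, 14, 1, 17, 9, 18, 19]. Tests: 13 box, 2 leaf. Nearest: P14.

== RESULT ==
[0, 4, 3, 8, 16, 15, 10, 14, 1, 17, 9, 18, 19]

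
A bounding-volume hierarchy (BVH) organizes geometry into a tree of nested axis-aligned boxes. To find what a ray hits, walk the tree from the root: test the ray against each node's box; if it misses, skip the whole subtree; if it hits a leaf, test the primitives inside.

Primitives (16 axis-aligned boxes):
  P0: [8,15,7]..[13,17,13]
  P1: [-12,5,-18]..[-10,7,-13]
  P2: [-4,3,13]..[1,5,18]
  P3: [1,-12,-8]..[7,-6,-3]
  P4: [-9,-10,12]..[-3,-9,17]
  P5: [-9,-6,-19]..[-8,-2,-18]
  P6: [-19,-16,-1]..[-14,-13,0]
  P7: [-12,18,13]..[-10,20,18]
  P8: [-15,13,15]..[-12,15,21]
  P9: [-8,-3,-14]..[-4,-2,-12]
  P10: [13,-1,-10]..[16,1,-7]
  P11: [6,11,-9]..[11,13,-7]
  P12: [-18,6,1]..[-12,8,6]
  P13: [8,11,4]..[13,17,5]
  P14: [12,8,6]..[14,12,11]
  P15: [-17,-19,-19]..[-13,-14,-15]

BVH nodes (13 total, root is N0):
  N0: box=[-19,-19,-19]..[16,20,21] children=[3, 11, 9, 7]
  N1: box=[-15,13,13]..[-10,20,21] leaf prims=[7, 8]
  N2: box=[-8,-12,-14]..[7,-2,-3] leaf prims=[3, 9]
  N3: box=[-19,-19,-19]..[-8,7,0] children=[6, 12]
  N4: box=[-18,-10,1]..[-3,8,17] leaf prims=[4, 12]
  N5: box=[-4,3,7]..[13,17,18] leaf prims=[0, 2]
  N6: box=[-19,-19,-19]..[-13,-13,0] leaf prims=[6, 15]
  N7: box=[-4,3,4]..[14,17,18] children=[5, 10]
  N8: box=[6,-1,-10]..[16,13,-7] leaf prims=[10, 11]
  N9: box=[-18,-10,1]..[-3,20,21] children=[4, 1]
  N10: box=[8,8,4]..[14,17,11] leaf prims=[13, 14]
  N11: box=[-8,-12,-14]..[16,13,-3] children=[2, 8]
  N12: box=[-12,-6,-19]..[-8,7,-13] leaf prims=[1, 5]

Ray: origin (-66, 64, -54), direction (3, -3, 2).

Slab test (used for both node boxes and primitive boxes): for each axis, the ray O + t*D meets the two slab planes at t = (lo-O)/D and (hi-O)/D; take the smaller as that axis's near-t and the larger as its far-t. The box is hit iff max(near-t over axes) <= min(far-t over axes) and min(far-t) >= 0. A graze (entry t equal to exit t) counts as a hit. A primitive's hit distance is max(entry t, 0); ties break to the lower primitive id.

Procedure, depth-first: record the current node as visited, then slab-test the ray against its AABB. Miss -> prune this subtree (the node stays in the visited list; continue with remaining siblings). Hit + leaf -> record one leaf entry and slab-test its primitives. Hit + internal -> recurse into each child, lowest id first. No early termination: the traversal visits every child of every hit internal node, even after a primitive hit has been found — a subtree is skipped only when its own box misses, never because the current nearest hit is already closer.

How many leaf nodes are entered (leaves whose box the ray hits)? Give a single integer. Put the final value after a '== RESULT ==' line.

Traverse from the root:
N0 x:[47/3,82/3] y:[44/3,83/3] z:[35/2,75/2] -> hit [35/2,82/3], descend [3, 7, 9, 11]
  N3 x:[47/3,58/3] y:[19,83/3] z:[35/2,27] -> hit [19,58/3], descend [6, 12]
    N6 x:[47/3,53/3] y:[77/3,83/3] z:[35/2,27] -> miss, prune
    N12 x:[18,58/3] y:[19,70/3] z:[35/2,41/2] -> hit [19,58/3] leaf, test {P1(miss), P5(miss)}
  N7 x:[62/3,80/3] y:[47/3,61/3] z:[29,36] -> miss, prune
  N9 x:[16,21] y:[44/3,74/3] z:[55/2,75/2] -> miss, prune
  N11 x:[58/3,82/3] y:[17,76/3] z:[20,51/2] -> hit [20,76/3], descend [2, 8]
    N2 x:[58/3,73/3] y:[22,76/3] z:[20,51/2] -> hit [22,73/3] leaf, test {P3@t=70/3, P9(miss)}
    N8 x:[24,82/3] y:[17,65/3] z:[22,47/2] -> miss, prune

order=[0, 3, 6, 12, 7, 9, 11, 2, 8]  |boxes|=9  |leaves|=2  hit=P3

== RESULT ==
2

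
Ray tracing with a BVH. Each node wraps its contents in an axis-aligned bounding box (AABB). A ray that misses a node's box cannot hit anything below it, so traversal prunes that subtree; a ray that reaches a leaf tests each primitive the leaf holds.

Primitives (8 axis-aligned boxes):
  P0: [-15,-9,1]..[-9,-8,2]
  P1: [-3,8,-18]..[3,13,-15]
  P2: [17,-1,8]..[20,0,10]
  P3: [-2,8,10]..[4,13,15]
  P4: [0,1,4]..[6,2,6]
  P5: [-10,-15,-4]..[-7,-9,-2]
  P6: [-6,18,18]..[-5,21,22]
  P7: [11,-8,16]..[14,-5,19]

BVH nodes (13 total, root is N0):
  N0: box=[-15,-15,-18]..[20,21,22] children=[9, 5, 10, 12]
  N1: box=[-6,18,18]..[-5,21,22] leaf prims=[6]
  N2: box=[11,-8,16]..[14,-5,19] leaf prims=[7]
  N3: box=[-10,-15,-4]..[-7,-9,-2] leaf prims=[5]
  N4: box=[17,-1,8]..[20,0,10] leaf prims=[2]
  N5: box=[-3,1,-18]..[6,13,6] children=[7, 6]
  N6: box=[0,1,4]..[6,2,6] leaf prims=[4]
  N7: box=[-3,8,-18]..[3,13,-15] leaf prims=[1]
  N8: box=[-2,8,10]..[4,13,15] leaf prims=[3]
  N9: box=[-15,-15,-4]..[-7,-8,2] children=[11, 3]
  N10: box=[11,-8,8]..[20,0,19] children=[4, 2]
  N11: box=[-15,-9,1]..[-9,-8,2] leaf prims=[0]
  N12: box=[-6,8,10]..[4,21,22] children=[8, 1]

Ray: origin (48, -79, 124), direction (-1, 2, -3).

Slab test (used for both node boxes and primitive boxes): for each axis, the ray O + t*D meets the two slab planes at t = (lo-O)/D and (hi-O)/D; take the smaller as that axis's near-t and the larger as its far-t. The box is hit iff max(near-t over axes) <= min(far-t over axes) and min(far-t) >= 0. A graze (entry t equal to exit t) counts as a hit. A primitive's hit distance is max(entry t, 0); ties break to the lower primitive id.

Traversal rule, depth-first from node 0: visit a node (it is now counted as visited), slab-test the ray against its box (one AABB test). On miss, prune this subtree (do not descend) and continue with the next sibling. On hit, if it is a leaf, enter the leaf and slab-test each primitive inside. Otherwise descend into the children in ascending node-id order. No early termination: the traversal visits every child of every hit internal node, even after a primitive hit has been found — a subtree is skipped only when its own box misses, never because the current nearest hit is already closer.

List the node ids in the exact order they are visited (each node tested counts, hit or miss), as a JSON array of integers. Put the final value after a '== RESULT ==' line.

Traverse from the root:
N0 x:[28,63] y:[32,50] z:[34,142/3] -> hit [34,142/3], descend [5, 9, 10, 12]
  N5 x:[42,51] y:[40,46] z:[118/3,142/3] -> hit [42,46], descend [6, 7]
    N6 x:[42,48] y:[40,81/2] z:[118/3,40] -> miss, prune
    N7 x:[45,51] y:[87/2,46] z:[139/3,142/3] -> miss, prune
  N9 x:[55,63] y:[32,71/2] z:[122/3,128/3] -> miss, prune
  N10 x:[28,37] y:[71/2,79/2] z:[35,116/3] -> hit [71/2,37], descend [2, 4]
    N2 x:[34,37] y:[71/2,37] z:[35,36] -> hit [71/2,36] leaf, test {P7@t=71/2}
    N4 x:[28,31] y:[39,79/2] z:[38,116/3] -> miss, prune
  N12 x:[44,54] y:[87/2,50] z:[34,38] -> miss, prune

Summary -> nodes [0, 5, 6, 7, 9, 10, 2, 4, 12]; box-tests=9; leaf-entries=1; first=P7

== RESULT ==
[0, 5, 6, 7, 9, 10, 2, 4, 12]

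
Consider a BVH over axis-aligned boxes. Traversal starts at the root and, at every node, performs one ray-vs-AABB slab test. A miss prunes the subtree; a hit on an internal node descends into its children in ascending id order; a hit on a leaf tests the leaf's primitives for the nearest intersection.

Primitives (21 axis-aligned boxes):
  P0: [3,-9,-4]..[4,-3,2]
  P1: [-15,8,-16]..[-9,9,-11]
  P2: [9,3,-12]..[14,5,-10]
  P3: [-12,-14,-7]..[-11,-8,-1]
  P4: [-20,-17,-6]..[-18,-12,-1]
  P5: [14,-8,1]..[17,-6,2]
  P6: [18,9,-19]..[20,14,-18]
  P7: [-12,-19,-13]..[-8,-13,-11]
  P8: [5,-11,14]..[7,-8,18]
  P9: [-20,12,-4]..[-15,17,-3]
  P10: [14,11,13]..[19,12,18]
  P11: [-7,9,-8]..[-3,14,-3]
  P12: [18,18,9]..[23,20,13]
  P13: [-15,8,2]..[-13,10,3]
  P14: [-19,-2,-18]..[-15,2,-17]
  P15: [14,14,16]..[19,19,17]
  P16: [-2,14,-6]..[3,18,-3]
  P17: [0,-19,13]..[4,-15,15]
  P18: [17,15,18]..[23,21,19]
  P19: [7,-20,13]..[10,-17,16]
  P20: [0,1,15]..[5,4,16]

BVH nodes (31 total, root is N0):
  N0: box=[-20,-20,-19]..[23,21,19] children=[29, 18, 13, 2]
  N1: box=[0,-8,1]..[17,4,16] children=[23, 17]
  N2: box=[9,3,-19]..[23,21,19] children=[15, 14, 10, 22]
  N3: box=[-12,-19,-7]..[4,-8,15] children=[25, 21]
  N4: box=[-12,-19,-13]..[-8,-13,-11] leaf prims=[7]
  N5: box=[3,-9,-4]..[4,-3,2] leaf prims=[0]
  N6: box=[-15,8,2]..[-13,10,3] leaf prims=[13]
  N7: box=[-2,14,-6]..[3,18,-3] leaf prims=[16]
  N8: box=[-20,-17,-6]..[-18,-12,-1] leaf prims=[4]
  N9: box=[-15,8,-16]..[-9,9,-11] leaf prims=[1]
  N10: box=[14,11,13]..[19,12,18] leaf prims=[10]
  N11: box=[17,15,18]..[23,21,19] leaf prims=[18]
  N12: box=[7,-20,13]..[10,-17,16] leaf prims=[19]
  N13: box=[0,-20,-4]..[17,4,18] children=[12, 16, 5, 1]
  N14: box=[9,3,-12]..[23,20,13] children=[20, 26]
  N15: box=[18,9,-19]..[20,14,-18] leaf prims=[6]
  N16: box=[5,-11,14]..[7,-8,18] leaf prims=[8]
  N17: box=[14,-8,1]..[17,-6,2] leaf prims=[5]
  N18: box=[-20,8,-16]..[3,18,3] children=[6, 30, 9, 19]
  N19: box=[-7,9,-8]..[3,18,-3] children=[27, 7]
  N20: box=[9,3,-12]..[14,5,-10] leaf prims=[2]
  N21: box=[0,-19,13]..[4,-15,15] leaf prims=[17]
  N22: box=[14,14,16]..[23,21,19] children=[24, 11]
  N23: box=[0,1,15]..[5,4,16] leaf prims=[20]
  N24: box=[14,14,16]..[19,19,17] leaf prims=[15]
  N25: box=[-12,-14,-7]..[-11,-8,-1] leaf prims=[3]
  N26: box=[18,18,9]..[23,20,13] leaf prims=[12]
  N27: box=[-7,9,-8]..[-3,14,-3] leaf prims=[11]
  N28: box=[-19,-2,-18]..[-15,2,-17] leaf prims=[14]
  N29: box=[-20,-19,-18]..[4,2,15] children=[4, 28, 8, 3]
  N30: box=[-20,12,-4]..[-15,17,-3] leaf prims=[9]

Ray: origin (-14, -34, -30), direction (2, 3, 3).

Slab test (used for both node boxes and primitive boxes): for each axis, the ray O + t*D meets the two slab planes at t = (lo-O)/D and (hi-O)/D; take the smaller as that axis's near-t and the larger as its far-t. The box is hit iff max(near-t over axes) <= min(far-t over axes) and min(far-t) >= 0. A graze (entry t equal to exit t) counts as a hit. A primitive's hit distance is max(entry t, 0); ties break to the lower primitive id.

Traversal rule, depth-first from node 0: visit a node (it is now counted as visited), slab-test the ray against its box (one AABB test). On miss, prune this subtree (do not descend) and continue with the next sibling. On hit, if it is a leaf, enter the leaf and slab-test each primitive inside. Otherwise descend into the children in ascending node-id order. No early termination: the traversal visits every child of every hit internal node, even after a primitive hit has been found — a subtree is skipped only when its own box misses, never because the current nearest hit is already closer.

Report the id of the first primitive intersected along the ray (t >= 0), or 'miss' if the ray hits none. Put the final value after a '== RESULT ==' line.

Walk:
N0 x:[-3,37/2] y:[14/3,55/3] z:[11/3,49/3] -> hit [14/3,49/3], descend [2, 13, 18, 29]
  N2 x:[23/2,37/2] y:[37/3,55/3] z:[11/3,49/3] -> hit [37/3,49/3], descend [10, 14, 15, 22]
    N10 x:[14,33/2] y:[15,46/3] z:[43/3,16] -> hit [15,46/3] leaf, test {P10@t=15}
    N14 x:[23/2,37/2] y:[37/3,18] z:[6,43/3] -> hit [37/3,43/3], descend [20, 26]
      N20 x:[23/2,14] y:[37/3,13] z:[6,20/3] -> miss, prune
      N26 x:[16,37/2] y:[52/3,18] z:[13,43/3] -> miss, prune
    N15 x:[16,17] y:[43/3,16] z:[11/3,4] -> miss, prune
    N22 x:[14,37/2] y:[16,55/3] z:[46/3,49/3] -> hit [16,49/3], descend [11, 24]
      N11 x:[31/2,37/2] y:[49/3,55/3] z:[16,49/3] -> hit [49/3,49/3] leaf, test {P18@t=49/3}
      N24 x:[14,33/2] y:[16,53/3] z:[46/3,47/3] -> miss, prune
  N13 x:[7,31/2] y:[14/3,38/3] z:[26/3,16] -> hit [26/3,38/3], descend [1, 5, 12, 16]
    N1 x:[7,31/2] y:[26/3,38/3] z:[31/3,46/3] -> hit [31/3,38/3], descend [17, 23]
      N17 x:[14,31/2] y:[26/3,28/3] z:[31/3,32/3] -> miss, prune
      N23 x:[7,19/2] y:[35/3,38/3] z:[15,46/3] -> miss, prune
    N5 x:[17/2,9] y:[25/3,31/3] z:[26/3,32/3] -> hit [26/3,9] leaf, test {P0@t=26/3}
    N12 x:[21/2,12] y:[14/3,17/3] z:[43/3,46/3] -> miss, prune
    N16 x:[19/2,21/2] y:[23/3,26/3] z:[44/3,16] -> miss, prune
  N18 x:[-3,17/2] y:[14,52/3] z:[14/3,11] -> miss, prune
  N29 x:[-3,9] y:[5,12] z:[4,15] -> hit [5,9], descend [3, 4, 8, 28]
    N3 x:[1,9] y:[5,26/3] z:[23/3,15] -> hit [23/3,26/3], descend [21, 25]
      N21 x:[7,9] y:[5,19/3] z:[43/3,15] -> miss, prune
      N25 x:[1,3/2] y:[20/3,26/3] z:[23/3,29/3] -> miss, prune
    N4 x:[1,3] y:[5,7] z:[17/3,19/3] -> miss, prune
    N8 x:[-3,-2] y:[17/3,22/3] z:[8,29/3] -> miss, prune
    N28 x:[-5/2,-1/2] y:[32/3,12] z:[4,13/3] -> miss, prune

Summary -> nodes [0, 2, 10, 14, 20, 26, 15, 22, 11, 24, 13, 1, 17, 23, 5, 12, 16, 18, 29, 3, 21, 25, 4, 8, 28]; box-tests=25; leaf-entries=3; first=P0

== RESULT ==
0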